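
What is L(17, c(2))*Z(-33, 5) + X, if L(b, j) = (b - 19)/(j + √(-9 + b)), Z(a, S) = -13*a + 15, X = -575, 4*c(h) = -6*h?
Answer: 2089 + 1776*√2 ≈ 4600.6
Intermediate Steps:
c(h) = -3*h/2 (c(h) = (-6*h)/4 = -3*h/2)
Z(a, S) = 15 - 13*a
L(b, j) = (-19 + b)/(j + √(-9 + b))
L(17, c(2))*Z(-33, 5) + X = ((-19 + 17)/(-3/2*2 + √(-9 + 17)))*(15 - 13*(-33)) - 575 = (-2/(-3 + √8))*(15 + 429) - 575 = (-2/(-3 + 2*√2))*444 - 575 = -2/(-3 + 2*√2)*444 - 575 = -888/(-3 + 2*√2) - 575 = -575 - 888/(-3 + 2*√2)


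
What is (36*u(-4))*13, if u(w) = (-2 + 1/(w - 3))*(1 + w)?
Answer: 21060/7 ≈ 3008.6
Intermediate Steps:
u(w) = (1 + w)*(-2 + 1/(-3 + w)) (u(w) = (-2 + 1/(-3 + w))*(1 + w) = (1 + w)*(-2 + 1/(-3 + w)))
(36*u(-4))*13 = (36*((7 - 2*(-4)² + 5*(-4))/(-3 - 4)))*13 = (36*((7 - 2*16 - 20)/(-7)))*13 = (36*(-(7 - 32 - 20)/7))*13 = (36*(-⅐*(-45)))*13 = (36*(45/7))*13 = (1620/7)*13 = 21060/7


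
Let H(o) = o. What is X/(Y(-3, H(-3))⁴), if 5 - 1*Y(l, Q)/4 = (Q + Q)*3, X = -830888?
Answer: -103861/8954912 ≈ -0.011598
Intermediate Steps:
Y(l, Q) = 20 - 24*Q (Y(l, Q) = 20 - 4*(Q + Q)*3 = 20 - 4*2*Q*3 = 20 - 24*Q)
X/(Y(-3, H(-3))⁴) = -830888/(20 - 24*(-3))⁴ = -830888/(20 + 72)⁴ = -830888/(92⁴) = -830888/71639296 = -830888*1/71639296 = -103861/8954912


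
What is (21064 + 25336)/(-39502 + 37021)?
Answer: -46400/2481 ≈ -18.702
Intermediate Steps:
(21064 + 25336)/(-39502 + 37021) = 46400/(-2481) = 46400*(-1/2481) = -46400/2481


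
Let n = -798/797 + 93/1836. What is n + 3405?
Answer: 1660372751/487764 ≈ 3404.1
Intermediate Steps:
n = -463669/487764 (n = -798*1/797 + 93*(1/1836) = -798/797 + 31/612 = -463669/487764 ≈ -0.95060)
n + 3405 = -463669/487764 + 3405 = 1660372751/487764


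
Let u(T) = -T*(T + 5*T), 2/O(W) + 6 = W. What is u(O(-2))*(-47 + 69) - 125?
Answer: -533/4 ≈ -133.25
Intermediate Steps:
O(W) = 2/(-6 + W)
u(T) = -6*T² (u(T) = -T*6*T = -6*T²)
u(O(-2))*(-47 + 69) - 125 = (-6*4/(-6 - 2)²)*(-47 + 69) - 125 = -6*(2/(-8))²*22 - 125 = -6*(2*(-⅛))²*22 - 125 = -6*(-¼)²*22 - 125 = -6*1/16*22 - 125 = -3/8*22 - 125 = -33/4 - 125 = -533/4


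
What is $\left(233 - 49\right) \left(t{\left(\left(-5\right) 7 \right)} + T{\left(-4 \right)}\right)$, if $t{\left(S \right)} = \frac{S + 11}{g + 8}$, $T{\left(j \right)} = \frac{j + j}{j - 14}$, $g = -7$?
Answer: $- \frac{39008}{9} \approx -4334.2$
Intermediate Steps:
$T{\left(j \right)} = \frac{2 j}{-14 + j}$
$t{\left(S \right)} = 11 + S$ ($t{\left(S \right)} = \frac{S + 11}{-7 + 8} = \frac{11 + S}{1} = \left(11 + S\right) 1 = 11 + S$)
$\left(233 - 49\right) \left(t{\left(\left(-5\right) 7 \right)} + T{\left(-4 \right)}\right) = \left(233 - 49\right) \left(\left(11 - 35\right) + 2 \left(-4\right) \frac{1}{-14 - 4}\right) = \left(233 - 49\right) \left(\left(11 - 35\right) + 2 \left(-4\right) \frac{1}{-18}\right) = \left(233 - 49\right) \left(-24 + 2 \left(-4\right) \left(- \frac{1}{18}\right)\right) = 184 \left(-24 + \frac{4}{9}\right) = 184 \left(- \frac{212}{9}\right) = - \frac{39008}{9}$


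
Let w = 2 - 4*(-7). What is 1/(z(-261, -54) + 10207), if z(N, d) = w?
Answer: 1/10237 ≈ 9.7685e-5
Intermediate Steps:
w = 30 (w = 2 + 28 = 30)
z(N, d) = 30
1/(z(-261, -54) + 10207) = 1/(30 + 10207) = 1/10237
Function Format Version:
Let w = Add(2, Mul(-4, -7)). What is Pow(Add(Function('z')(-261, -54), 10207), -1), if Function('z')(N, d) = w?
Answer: Rational(1, 10237) ≈ 9.7685e-5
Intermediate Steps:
w = 30 (w = Add(2, 28) = 30)
Function('z')(N, d) = 30
Pow(Add(Function('z')(-261, -54), 10207), -1) = Pow(Add(30, 10207), -1) = Pow(10237, -1) = Rational(1, 10237)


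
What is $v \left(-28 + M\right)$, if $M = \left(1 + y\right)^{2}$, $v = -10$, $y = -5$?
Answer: $120$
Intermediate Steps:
$M = 16$ ($M = \left(1 - 5\right)^{2} = \left(-4\right)^{2} = 16$)
$v \left(-28 + M\right) = - 10 \left(-28 + 16\right) = \left(-10\right) \left(-12\right) = 120$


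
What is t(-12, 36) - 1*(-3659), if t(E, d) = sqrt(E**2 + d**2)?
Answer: 3659 + 12*sqrt(10) ≈ 3696.9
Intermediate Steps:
t(-12, 36) - 1*(-3659) = sqrt((-12)**2 + 36**2) - 1*(-3659) = sqrt(144 + 1296) + 3659 = sqrt(1440) + 3659 = 12*sqrt(10) + 3659 = 3659 + 12*sqrt(10)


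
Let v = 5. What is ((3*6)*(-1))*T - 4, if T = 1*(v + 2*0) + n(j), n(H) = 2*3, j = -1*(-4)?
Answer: -202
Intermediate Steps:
j = 4
n(H) = 6
T = 11 (T = 1*(5 + 2*0) + 6 = 1*(5 + 0) + 6 = 1*5 + 6 = 5 + 6 = 11)
((3*6)*(-1))*T - 4 = ((3*6)*(-1))*11 - 4 = (18*(-1))*11 - 4 = -18*11 - 4 = -198 - 4 = -202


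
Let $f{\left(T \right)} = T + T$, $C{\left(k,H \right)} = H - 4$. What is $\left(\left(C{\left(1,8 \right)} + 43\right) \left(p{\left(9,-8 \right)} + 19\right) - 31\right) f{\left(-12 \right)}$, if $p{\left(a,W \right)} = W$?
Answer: $-11664$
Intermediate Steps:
$C{\left(k,H \right)} = -4 + H$
$f{\left(T \right)} = 2 T$
$\left(\left(C{\left(1,8 \right)} + 43\right) \left(p{\left(9,-8 \right)} + 19\right) - 31\right) f{\left(-12 \right)} = \left(\left(\left(-4 + 8\right) + 43\right) \left(-8 + 19\right) - 31\right) 2 \left(-12\right) = \left(\left(4 + 43\right) 11 - 31\right) \left(-24\right) = \left(47 \cdot 11 - 31\right) \left(-24\right) = \left(517 - 31\right) \left(-24\right) = 486 \left(-24\right) = -11664$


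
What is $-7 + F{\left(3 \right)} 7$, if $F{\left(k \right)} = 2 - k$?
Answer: $-14$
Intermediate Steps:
$-7 + F{\left(3 \right)} 7 = -7 + \left(2 - 3\right) 7 = -7 - 7 = -14$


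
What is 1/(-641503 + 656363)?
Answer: 1/14860 ≈ 6.7295e-5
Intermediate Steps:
1/(-641503 + 656363) = 1/14860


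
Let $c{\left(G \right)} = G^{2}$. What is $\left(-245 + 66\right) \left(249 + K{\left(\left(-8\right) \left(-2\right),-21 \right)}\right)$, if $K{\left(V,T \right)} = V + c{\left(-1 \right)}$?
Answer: $-47614$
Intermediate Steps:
$K{\left(V,T \right)} = 1 + V$ ($K{\left(V,T \right)} = V + \left(-1\right)^{2} = V + 1 = 1 + V$)
$\left(-245 + 66\right) \left(249 + K{\left(\left(-8\right) \left(-2\right),-21 \right)}\right) = \left(-245 + 66\right) \left(249 + \left(1 - -16\right)\right) = - 179 \left(249 + \left(1 + 16\right)\right) = - 179 \left(249 + 17\right) = \left(-179\right) 266 = -47614$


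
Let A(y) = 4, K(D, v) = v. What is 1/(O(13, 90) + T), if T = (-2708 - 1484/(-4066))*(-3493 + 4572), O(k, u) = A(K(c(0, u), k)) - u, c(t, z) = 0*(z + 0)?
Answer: -2033/5939661976 ≈ -3.4228e-7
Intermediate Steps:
c(t, z) = 0 (c(t, z) = 0*z = 0)
O(k, u) = 4 - u
T = -5939487138/2033 (T = (-2708 - 1484*(-1/4066))*1079 = (-2708 + 742/2033)*1079 = -5504622/2033*1079 = -5939487138/2033 ≈ -2.9215e+6)
1/(O(13, 90) + T) = 1/((4 - 1*90) - 5939487138/2033) = 1/((4 - 90) - 5939487138/2033) = 1/(-86 - 5939487138/2033) = 1/(-5939661976/2033) = -2033/5939661976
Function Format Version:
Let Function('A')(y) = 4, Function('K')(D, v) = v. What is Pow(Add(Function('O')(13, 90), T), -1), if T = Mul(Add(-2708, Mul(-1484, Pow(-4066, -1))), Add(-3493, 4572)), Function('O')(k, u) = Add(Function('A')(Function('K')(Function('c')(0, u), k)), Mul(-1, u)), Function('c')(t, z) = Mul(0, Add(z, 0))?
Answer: Rational(-2033, 5939661976) ≈ -3.4228e-7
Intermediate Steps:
Function('c')(t, z) = 0 (Function('c')(t, z) = Mul(0, z) = 0)
Function('O')(k, u) = Add(4, Mul(-1, u))
T = Rational(-5939487138, 2033) (T = Mul(Add(-2708, Mul(-1484, Rational(-1, 4066))), 1079) = Mul(Add(-2708, Rational(742, 2033)), 1079) = Mul(Rational(-5504622, 2033), 1079) = Rational(-5939487138, 2033) ≈ -2.9215e+6)
Pow(Add(Function('O')(13, 90), T), -1) = Pow(Add(Add(4, Mul(-1, 90)), Rational(-5939487138, 2033)), -1) = Pow(Add(Add(4, -90), Rational(-5939487138, 2033)), -1) = Pow(Add(-86, Rational(-5939487138, 2033)), -1) = Pow(Rational(-5939661976, 2033), -1) = Rational(-2033, 5939661976)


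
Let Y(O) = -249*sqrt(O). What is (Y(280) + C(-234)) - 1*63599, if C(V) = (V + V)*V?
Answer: 45913 - 498*sqrt(70) ≈ 41746.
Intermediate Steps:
C(V) = 2*V**2 (C(V) = (2*V)*V = 2*V**2)
(Y(280) + C(-234)) - 1*63599 = (-498*sqrt(70) + 2*(-234)**2) - 1*63599 = (-498*sqrt(70) + 2*54756) - 63599 = (-498*sqrt(70) + 109512) - 63599 = (109512 - 498*sqrt(70)) - 63599 = 45913 - 498*sqrt(70)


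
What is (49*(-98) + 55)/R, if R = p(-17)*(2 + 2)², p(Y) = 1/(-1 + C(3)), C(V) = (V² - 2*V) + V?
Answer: -23735/16 ≈ -1483.4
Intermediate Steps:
C(V) = V² - V
p(Y) = ⅕ (p(Y) = 1/(-1 + 3*(-1 + 3)) = 1/(-1 + 3*2) = 1/(-1 + 6) = 1/5 = ⅕)
R = 16/5 (R = (2 + 2)²/5 = (⅕)*4² = (⅕)*16 = 16/5 ≈ 3.2000)
(49*(-98) + 55)/R = (49*(-98) + 55)/(16/5) = (-4802 + 55)*(5/16) = -4747*5/16 = -23735/16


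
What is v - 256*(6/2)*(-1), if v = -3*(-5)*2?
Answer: 798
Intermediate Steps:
v = 30 (v = 15*2 = 30)
v - 256*(6/2)*(-1) = 30 - 256*(6/2)*(-1) = 30 - 256*(6*(½))*(-1) = 30 - 256*3*(-1) = 30 - 256*(-3) = 30 - 8*(-96) = 30 + 768 = 798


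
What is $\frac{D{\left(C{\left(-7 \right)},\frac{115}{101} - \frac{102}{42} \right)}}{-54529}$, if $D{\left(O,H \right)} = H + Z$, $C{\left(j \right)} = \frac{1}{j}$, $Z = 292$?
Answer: $- \frac{205532}{38552003} \approx -0.0053313$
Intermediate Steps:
$D{\left(O,H \right)} = 292 + H$ ($D{\left(O,H \right)} = H + 292 = 292 + H$)
$\frac{D{\left(C{\left(-7 \right)},\frac{115}{101} - \frac{102}{42} \right)}}{-54529} = \frac{292 + \left(\frac{115}{101} - \frac{102}{42}\right)}{-54529} = \left(292 + \left(115 \cdot \frac{1}{101} - \frac{17}{7}\right)\right) \left(- \frac{1}{54529}\right) = \left(292 + \left(\frac{115}{101} - \frac{17}{7}\right)\right) \left(- \frac{1}{54529}\right) = \left(292 - \frac{912}{707}\right) \left(- \frac{1}{54529}\right) = \frac{205532}{707} \left(- \frac{1}{54529}\right) = - \frac{205532}{38552003}$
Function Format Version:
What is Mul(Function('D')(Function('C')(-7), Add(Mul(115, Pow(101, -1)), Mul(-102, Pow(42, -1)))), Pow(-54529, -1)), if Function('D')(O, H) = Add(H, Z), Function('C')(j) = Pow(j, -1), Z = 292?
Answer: Rational(-205532, 38552003) ≈ -0.0053313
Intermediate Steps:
Function('D')(O, H) = Add(292, H) (Function('D')(O, H) = Add(H, 292) = Add(292, H))
Mul(Function('D')(Function('C')(-7), Add(Mul(115, Pow(101, -1)), Mul(-102, Pow(42, -1)))), Pow(-54529, -1)) = Mul(Add(292, Add(Mul(115, Pow(101, -1)), Mul(-102, Pow(42, -1)))), Pow(-54529, -1)) = Mul(Add(292, Add(Mul(115, Rational(1, 101)), Mul(-102, Rational(1, 42)))), Rational(-1, 54529)) = Mul(Add(292, Add(Rational(115, 101), Rational(-17, 7))), Rational(-1, 54529)) = Mul(Add(292, Rational(-912, 707)), Rational(-1, 54529)) = Mul(Rational(205532, 707), Rational(-1, 54529)) = Rational(-205532, 38552003)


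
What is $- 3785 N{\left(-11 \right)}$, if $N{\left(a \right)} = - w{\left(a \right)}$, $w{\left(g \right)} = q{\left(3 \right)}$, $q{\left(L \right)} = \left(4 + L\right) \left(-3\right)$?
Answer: $-79485$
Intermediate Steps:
$q{\left(L \right)} = -12 - 3 L$
$w{\left(g \right)} = -21$ ($w{\left(g \right)} = -12 - 9 = -21$)
$N{\left(a \right)} = 21$ ($N{\left(a \right)} = \left(-1\right) \left(-21\right) = 21$)
$- 3785 N{\left(-11 \right)} = \left(-3785\right) 21 = -79485$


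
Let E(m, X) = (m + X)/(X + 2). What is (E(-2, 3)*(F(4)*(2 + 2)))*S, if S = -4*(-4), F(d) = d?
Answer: 256/5 ≈ 51.200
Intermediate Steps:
S = 16
E(m, X) = (X + m)/(2 + X)
(E(-2, 3)*(F(4)*(2 + 2)))*S = (((3 - 2)/(2 + 3))*(4*(2 + 2)))*16 = ((1/5)*(4*4))*16 = (((1/5)*1)*16)*16 = ((1/5)*16)*16 = (16/5)*16 = 256/5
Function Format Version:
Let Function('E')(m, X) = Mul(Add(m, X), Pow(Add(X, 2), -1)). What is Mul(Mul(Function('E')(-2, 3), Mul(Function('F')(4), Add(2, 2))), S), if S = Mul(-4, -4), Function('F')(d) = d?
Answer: Rational(256, 5) ≈ 51.200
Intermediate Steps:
S = 16
Function('E')(m, X) = Mul(Pow(Add(2, X), -1), Add(X, m)) (Function('E')(m, X) = Mul(Add(X, m), Pow(Add(2, X), -1)) = Mul(Pow(Add(2, X), -1), Add(X, m)))
Mul(Mul(Function('E')(-2, 3), Mul(Function('F')(4), Add(2, 2))), S) = Mul(Mul(Mul(Pow(Add(2, 3), -1), Add(3, -2)), Mul(4, Add(2, 2))), 16) = Mul(Mul(Mul(Pow(5, -1), 1), Mul(4, 4)), 16) = Mul(Mul(Mul(Rational(1, 5), 1), 16), 16) = Mul(Mul(Rational(1, 5), 16), 16) = Mul(Rational(16, 5), 16) = Rational(256, 5)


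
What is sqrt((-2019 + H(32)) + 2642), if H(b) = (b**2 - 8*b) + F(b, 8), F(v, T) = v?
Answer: sqrt(1423) ≈ 37.723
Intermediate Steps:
H(b) = b**2 - 7*b (H(b) = (b**2 - 8*b) + b = b**2 - 7*b)
sqrt((-2019 + H(32)) + 2642) = sqrt((-2019 + 32*(-7 + 32)) + 2642) = sqrt((-2019 + 32*25) + 2642) = sqrt((-2019 + 800) + 2642) = sqrt(-1219 + 2642) = sqrt(1423)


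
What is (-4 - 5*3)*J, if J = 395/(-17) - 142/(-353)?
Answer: 2603399/6001 ≈ 433.83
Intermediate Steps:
J = -137021/6001 (J = 395*(-1/17) - 142*(-1/353) = -395/17 + 142/353 = -137021/6001 ≈ -22.833)
(-4 - 5*3)*J = (-4 - 5*3)*(-137021/6001) = (-4 - 15)*(-137021/6001) = -19*(-137021/6001) = 2603399/6001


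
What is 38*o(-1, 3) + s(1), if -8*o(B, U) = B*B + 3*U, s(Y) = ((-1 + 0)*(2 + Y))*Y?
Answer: -101/2 ≈ -50.500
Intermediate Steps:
s(Y) = Y*(-2 - Y) (s(Y) = (-(2 + Y))*Y = (-2 - Y)*Y = Y*(-2 - Y))
o(B, U) = -3*U/8 - B**2/8 (o(B, U) = -(B*B + 3*U)/8 = -(B**2 + 3*U)/8 = -3*U/8 - B**2/8)
38*o(-1, 3) + s(1) = 38*(-3/8*3 - 1/8*(-1)**2) - 1*1*(2 + 1) = 38*(-9/8 - 1/8*1) - 1*1*3 = 38*(-9/8 - 1/8) - 3 = 38*(-5/4) - 3 = -95/2 - 3 = -101/2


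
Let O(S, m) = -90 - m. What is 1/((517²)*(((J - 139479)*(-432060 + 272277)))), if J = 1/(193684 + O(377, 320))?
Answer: 193274/1151314348236399948315 ≈ 1.6787e-16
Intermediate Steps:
J = 1/193274 (J = 1/(193684 + (-90 - 1*320)) = 1/(193684 + (-90 - 320)) = 1/(193684 - 410) = 1/193274 ≈ 5.1740e-6)
1/((517²)*(((J - 139479)*(-432060 + 272277)))) = 1/((517²)*(((1/193274 - 139479)*(-432060 + 272277)))) = 1/(267289*((-26957664245/193274*(-159783)))) = 1/(267289*(4307376466058835/193274)) = (1/267289)*(193274/4307376466058835) = 193274/1151314348236399948315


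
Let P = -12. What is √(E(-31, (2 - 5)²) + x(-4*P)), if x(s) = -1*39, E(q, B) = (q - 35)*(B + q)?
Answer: 3*√157 ≈ 37.590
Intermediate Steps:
E(q, B) = (-35 + q)*(B + q)
x(s) = -39
√(E(-31, (2 - 5)²) + x(-4*P)) = √(((-31)² - 35*(2 - 5)² - 35*(-31) + (2 - 5)²*(-31)) - 39) = √((961 - 35*(-3)² + 1085 + (-3)²*(-31)) - 39) = √((961 - 35*9 + 1085 + 9*(-31)) - 39) = √((961 - 315 + 1085 - 279) - 39) = √(1452 - 39) = √1413 = 3*√157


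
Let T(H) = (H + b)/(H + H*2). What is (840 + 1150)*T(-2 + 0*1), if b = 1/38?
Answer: 24875/38 ≈ 654.61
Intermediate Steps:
b = 1/38 ≈ 0.026316
T(H) = (1/38 + H)/(3*H) (T(H) = (H + 1/38)/(H + H*2) = (1/38 + H)/(H + 2*H) = (1/38 + H)/((3*H)) = (1/38 + H)*(1/(3*H)) = (1/38 + H)/(3*H))
(840 + 1150)*T(-2 + 0*1) = (840 + 1150)*((1 + 38*(-2 + 0*1))/(114*(-2 + 0*1))) = 1990*((1 + 38*(-2 + 0))/(114*(-2 + 0))) = 1990*((1/114)*(1 + 38*(-2))/(-2)) = 1990*((1/114)*(-½)*(1 - 76)) = 1990*((1/114)*(-½)*(-75)) = 1990*(25/76) = 24875/38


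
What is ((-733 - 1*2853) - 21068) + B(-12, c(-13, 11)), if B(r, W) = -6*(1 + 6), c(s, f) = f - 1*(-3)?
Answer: -24696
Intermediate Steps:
c(s, f) = 3 + f (c(s, f) = f + 3 = 3 + f)
B(r, W) = -42 (B(r, W) = -6*7 = -42)
((-733 - 1*2853) - 21068) + B(-12, c(-13, 11)) = ((-733 - 1*2853) - 21068) - 42 = ((-733 - 2853) - 21068) - 42 = (-3586 - 21068) - 42 = -24654 - 42 = -24696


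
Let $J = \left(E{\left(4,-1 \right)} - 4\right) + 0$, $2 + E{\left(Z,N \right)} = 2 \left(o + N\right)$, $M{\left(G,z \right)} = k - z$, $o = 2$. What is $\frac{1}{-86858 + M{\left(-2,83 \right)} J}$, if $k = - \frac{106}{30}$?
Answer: $- \frac{15}{1297678} \approx -1.1559 \cdot 10^{-5}$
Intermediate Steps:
$k = - \frac{53}{15}$ ($k = \left(-106\right) \frac{1}{30} = - \frac{53}{15} \approx -3.5333$)
$M{\left(G,z \right)} = - \frac{53}{15} - z$
$E{\left(Z,N \right)} = 2 + 2 N$ ($E{\left(Z,N \right)} = -2 + 2 \left(2 + N\right) = -2 + \left(4 + 2 N\right) = 2 + 2 N$)
$J = -4$ ($J = \left(\left(2 + 2 \left(-1\right)\right) - 4\right) + 0 = \left(\left(2 - 2\right) - 4\right) + 0 = \left(0 - 4\right) + 0 = -4 + 0 = -4$)
$\frac{1}{-86858 + M{\left(-2,83 \right)} J} = \frac{1}{-86858 + \left(- \frac{53}{15} - 83\right) \left(-4\right)} = \frac{1}{-86858 - - \frac{5192}{15}} = \frac{1}{-86858 + \frac{5192}{15}} = \frac{1}{- \frac{1297678}{15}} = - \frac{15}{1297678}$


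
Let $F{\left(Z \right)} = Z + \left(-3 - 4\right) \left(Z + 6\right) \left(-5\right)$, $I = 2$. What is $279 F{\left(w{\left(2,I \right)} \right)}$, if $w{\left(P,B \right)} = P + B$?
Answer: $98766$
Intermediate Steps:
$w{\left(P,B \right)} = B + P$
$F{\left(Z \right)} = 210 + 36 Z$ ($F{\left(Z \right)} = Z + - 7 \left(6 + Z\right) \left(-5\right) = Z + \left(-42 - 7 Z\right) \left(-5\right) = Z + \left(210 + 35 Z\right) = 210 + 36 Z$)
$279 F{\left(w{\left(2,I \right)} \right)} = 279 \left(210 + 36 \left(2 + 2\right)\right) = 279 \left(210 + 36 \cdot 4\right) = 279 \left(210 + 144\right) = 279 \cdot 354 = 98766$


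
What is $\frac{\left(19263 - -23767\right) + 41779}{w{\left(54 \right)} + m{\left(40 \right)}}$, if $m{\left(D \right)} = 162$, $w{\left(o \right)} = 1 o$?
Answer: $\frac{84809}{216} \approx 392.63$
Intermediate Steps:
$w{\left(o \right)} = o$
$\frac{\left(19263 - -23767\right) + 41779}{w{\left(54 \right)} + m{\left(40 \right)}} = \frac{\left(19263 - -23767\right) + 41779}{54 + 162} = \frac{\left(19263 + 23767\right) + 41779}{216} = \left(43030 + 41779\right) \frac{1}{216} = 84809 \cdot \frac{1}{216} = \frac{84809}{216}$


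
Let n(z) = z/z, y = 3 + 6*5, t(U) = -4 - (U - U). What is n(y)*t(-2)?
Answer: -4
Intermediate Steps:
t(U) = -4 (t(U) = -4 - 1*0 = -4 + 0 = -4)
y = 33 (y = 3 + 30 = 33)
n(z) = 1
n(y)*t(-2) = 1*(-4) = -4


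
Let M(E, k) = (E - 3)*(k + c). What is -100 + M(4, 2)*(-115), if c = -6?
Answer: 360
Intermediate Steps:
M(E, k) = (-6 + k)*(-3 + E) (M(E, k) = (E - 3)*(k - 6) = (-3 + E)*(-6 + k) = (-6 + k)*(-3 + E))
-100 + M(4, 2)*(-115) = -100 + (18 - 6*4 - 3*2 + 4*2)*(-115) = -100 + (18 - 24 - 6 + 8)*(-115) = -100 - 4*(-115) = -100 + 460 = 360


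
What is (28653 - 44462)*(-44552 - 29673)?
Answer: 1173423025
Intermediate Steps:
(28653 - 44462)*(-44552 - 29673) = -15809*(-74225) = 1173423025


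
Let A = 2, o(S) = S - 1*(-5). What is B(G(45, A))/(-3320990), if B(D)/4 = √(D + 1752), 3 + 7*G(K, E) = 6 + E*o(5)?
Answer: -2*√86009/11623465 ≈ -5.0462e-5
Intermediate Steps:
o(S) = 5 + S (o(S) = S + 5 = 5 + S)
G(K, E) = 3/7 + 10*E/7 (G(K, E) = -3/7 + (6 + E*(5 + 5))/7 = -3/7 + (6 + E*10)/7 = -3/7 + (6 + 10*E)/7 = -3/7 + (6/7 + 10*E/7) = 3/7 + 10*E/7)
B(D) = 4*√(1752 + D) (B(D) = 4*√(D + 1752) = 4*√(1752 + D))
B(G(45, A))/(-3320990) = (4*√(1752 + (3/7 + (10/7)*2)))/(-3320990) = (4*√(1752 + (3/7 + 20/7)))*(-1/3320990) = (4*√(1752 + 23/7))*(-1/3320990) = (4*√(12287/7))*(-1/3320990) = (4*(√86009/7))*(-1/3320990) = (4*√86009/7)*(-1/3320990) = -2*√86009/11623465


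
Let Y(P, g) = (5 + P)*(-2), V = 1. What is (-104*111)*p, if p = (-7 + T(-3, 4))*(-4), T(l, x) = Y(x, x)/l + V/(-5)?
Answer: -277056/5 ≈ -55411.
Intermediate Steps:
Y(P, g) = -10 - 2*P
T(l, x) = -⅕ + (-10 - 2*x)/l (T(l, x) = (-10 - 2*x)/l + 1/(-5) = (-10 - 2*x)/l + 1*(-⅕) = (-10 - 2*x)/l - ⅕ = -⅕ + (-10 - 2*x)/l)
p = 24/5 (p = (-7 + (⅕)*(-50 - 1*(-3) - 10*4)/(-3))*(-4) = (-7 + (⅕)*(-⅓)*(-50 + 3 - 40))*(-4) = (-7 + (⅕)*(-⅓)*(-87))*(-4) = (-7 + 29/5)*(-4) = -6/5*(-4) = 24/5 ≈ 4.8000)
(-104*111)*p = -104*111*(24/5) = -11544*24/5 = -277056/5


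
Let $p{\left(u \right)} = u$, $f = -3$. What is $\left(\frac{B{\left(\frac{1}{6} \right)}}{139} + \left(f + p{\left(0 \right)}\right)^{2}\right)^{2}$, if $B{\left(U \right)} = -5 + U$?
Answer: $\frac{55905529}{695556} \approx 80.375$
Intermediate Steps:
$\left(\frac{B{\left(\frac{1}{6} \right)}}{139} + \left(f + p{\left(0 \right)}\right)^{2}\right)^{2} = \left(\frac{-5 + \frac{1}{6}}{139} + \left(-3 + 0\right)^{2}\right)^{2} = \left(\left(-5 + \frac{1}{6}\right) \frac{1}{139} + \left(-3\right)^{2}\right)^{2} = \left(\left(- \frac{29}{6}\right) \frac{1}{139} + 9\right)^{2} = \left(- \frac{29}{834} + 9\right)^{2} = \left(\frac{7477}{834}\right)^{2} = \frac{55905529}{695556}$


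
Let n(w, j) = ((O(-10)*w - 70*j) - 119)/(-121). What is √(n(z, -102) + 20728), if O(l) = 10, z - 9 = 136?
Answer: √2499617/11 ≈ 143.73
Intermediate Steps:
z = 145 (z = 9 + 136 = 145)
n(w, j) = 119/121 - 10*w/121 + 70*j/121 (n(w, j) = ((10*w - 70*j) - 119)/(-121) = ((-70*j + 10*w) - 119)*(-1/121) = (-119 - 70*j + 10*w)*(-1/121) = 119/121 - 10*w/121 + 70*j/121)
√(n(z, -102) + 20728) = √((119/121 - 10/121*145 + (70/121)*(-102)) + 20728) = √((119/121 - 1450/121 - 7140/121) + 20728) = √(-8471/121 + 20728) = √(2499617/121) = √2499617/11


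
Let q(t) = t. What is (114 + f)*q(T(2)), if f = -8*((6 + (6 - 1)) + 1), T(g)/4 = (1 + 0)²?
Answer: 72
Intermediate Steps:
T(g) = 4 (T(g) = 4*(1 + 0)² = 4*1² = 4*1 = 4)
f = -96 (f = -8*((6 + 5) + 1) = -8*(11 + 1) = -8*12 = -96)
(114 + f)*q(T(2)) = (114 - 96)*4 = 18*4 = 72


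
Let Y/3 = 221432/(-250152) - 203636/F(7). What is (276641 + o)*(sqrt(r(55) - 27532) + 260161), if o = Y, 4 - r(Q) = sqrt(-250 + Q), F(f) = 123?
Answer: 30203901729841356/427343 + 116096961996*sqrt(-27528 - I*sqrt(195))/427343 ≈ 7.0678e+10 - 4.5075e+7*I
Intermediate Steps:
r(Q) = 4 - sqrt(-250 + Q)
Y = -2123632867/427343 (Y = 3*(221432/(-250152) - 203636/123) = 3*(221432*(-1/250152) - 203636*1/123) = 3*(-27679/31269 - 203636/123) = 3*(-2123632867/1282029) = -2123632867/427343 ≈ -4969.4)
o = -2123632867/427343 ≈ -4969.4
(276641 + o)*(sqrt(r(55) - 27532) + 260161) = (276641 - 2123632867/427343)*(sqrt((4 - sqrt(-250 + 55)) - 27532) + 260161) = 116096961996*(sqrt((4 - sqrt(-195)) - 27532) + 260161)/427343 = 116096961996*(sqrt((4 - I*sqrt(195)) - 27532) + 260161)/427343 = 116096961996*(sqrt(-27528 - I*sqrt(195)) + 260161)/427343 = 116096961996*(260161 + sqrt(-27528 - I*sqrt(195)))/427343 = 30203901729841356/427343 + 116096961996*sqrt(-27528 - I*sqrt(195))/427343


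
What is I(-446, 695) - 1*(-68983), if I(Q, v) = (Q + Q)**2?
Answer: 864647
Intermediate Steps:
I(Q, v) = 4*Q**2 (I(Q, v) = (2*Q)**2 = 4*Q**2)
I(-446, 695) - 1*(-68983) = 4*(-446)**2 - 1*(-68983) = 4*198916 + 68983 = 795664 + 68983 = 864647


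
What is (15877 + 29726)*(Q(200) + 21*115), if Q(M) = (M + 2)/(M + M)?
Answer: 22030854903/200 ≈ 1.1015e+8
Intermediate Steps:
Q(M) = (2 + M)/(2*M) (Q(M) = (2 + M)/((2*M)) = (2 + M)*(1/(2*M)) = (2 + M)/(2*M))
(15877 + 29726)*(Q(200) + 21*115) = (15877 + 29726)*((1/2)*(2 + 200)/200 + 21*115) = 45603*((1/2)*(1/200)*202 + 2415) = 45603*(101/200 + 2415) = 45603*(483101/200) = 22030854903/200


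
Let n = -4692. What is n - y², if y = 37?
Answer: -6061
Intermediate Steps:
n - y² = -4692 - 1*37² = -4692 - 1*1369 = -4692 - 1369 = -6061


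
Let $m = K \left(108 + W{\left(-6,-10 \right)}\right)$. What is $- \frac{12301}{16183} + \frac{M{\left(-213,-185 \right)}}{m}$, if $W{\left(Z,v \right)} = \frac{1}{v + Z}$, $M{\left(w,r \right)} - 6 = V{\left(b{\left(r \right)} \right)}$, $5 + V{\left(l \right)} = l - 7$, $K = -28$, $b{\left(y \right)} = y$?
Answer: $- \frac{136342977}{195636287} \approx -0.69692$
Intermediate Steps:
$V{\left(l \right)} = -12 + l$ ($V{\left(l \right)} = -5 + \left(l - 7\right) = -5 + \left(-7 + l\right) = -12 + l$)
$M{\left(w,r \right)} = -6 + r$ ($M{\left(w,r \right)} = 6 + \left(-12 + r\right) = -6 + r$)
$W{\left(Z,v \right)} = \frac{1}{Z + v}$
$m = - \frac{12089}{4}$ ($m = - 28 \left(108 + \frac{1}{-6 - 10}\right) = - 28 \left(108 + \frac{1}{-16}\right) = - 28 \left(108 - \frac{1}{16}\right) = \left(-28\right) \frac{1727}{16} = - \frac{12089}{4} \approx -3022.3$)
$- \frac{12301}{16183} + \frac{M{\left(-213,-185 \right)}}{m} = - \frac{12301}{16183} + \frac{-6 - 185}{- \frac{12089}{4}} = \left(-12301\right) \frac{1}{16183} - - \frac{764}{12089} = - \frac{12301}{16183} + \frac{764}{12089} = - \frac{136342977}{195636287}$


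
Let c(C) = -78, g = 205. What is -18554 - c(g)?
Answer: -18476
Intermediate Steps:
-18554 - c(g) = -18554 - 1*(-78) = -18554 + 78 = -18476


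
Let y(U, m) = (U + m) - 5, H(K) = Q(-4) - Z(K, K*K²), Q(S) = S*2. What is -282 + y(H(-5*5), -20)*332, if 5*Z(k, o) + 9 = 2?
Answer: -53866/5 ≈ -10773.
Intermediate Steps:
Z(k, o) = -7/5 (Z(k, o) = -9/5 + (⅕)*2 = -9/5 + ⅖ = -7/5)
Q(S) = 2*S
H(K) = -33/5 (H(K) = 2*(-4) - 1*(-7/5) = -8 + 7/5 = -33/5)
y(U, m) = -5 + U + m
-282 + y(H(-5*5), -20)*332 = -282 + (-5 - 33/5 - 20)*332 = -282 - 158/5*332 = -282 - 52456/5 = -53866/5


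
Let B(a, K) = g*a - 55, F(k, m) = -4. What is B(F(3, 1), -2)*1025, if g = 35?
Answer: -199875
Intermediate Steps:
B(a, K) = -55 + 35*a (B(a, K) = 35*a - 55 = -55 + 35*a)
B(F(3, 1), -2)*1025 = (-55 + 35*(-4))*1025 = (-55 - 140)*1025 = -195*1025 = -199875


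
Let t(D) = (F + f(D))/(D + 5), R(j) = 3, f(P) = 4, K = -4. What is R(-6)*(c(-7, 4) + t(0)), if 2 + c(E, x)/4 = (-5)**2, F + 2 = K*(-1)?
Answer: 1398/5 ≈ 279.60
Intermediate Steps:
F = 2 (F = -2 - 4*(-1) = -2 + 4 = 2)
c(E, x) = 92 (c(E, x) = -8 + 4*(-5)**2 = -8 + 4*25 = -8 + 100 = 92)
t(D) = 6/(5 + D) (t(D) = (2 + 4)/(D + 5) = 6/(5 + D))
R(-6)*(c(-7, 4) + t(0)) = 3*(92 + 6/(5 + 0)) = 3*(92 + 6/5) = 3*(466/5) = 1398/5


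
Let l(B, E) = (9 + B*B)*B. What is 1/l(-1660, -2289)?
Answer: -1/4574310940 ≈ -2.1861e-10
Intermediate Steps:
l(B, E) = B*(9 + B**2) (l(B, E) = (9 + B**2)*B = B*(9 + B**2))
1/l(-1660, -2289) = 1/(-1660*(9 + (-1660)**2)) = 1/(-1660*(9 + 2755600)) = 1/(-1660*2755609) = 1/(-4574310940) = -1/4574310940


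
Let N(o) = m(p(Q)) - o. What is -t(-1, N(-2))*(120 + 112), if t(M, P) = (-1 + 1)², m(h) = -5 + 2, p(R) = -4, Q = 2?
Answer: 0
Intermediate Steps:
m(h) = -3
N(o) = -3 - o
t(M, P) = 0 (t(M, P) = 0² = 0)
-t(-1, N(-2))*(120 + 112) = -0*(120 + 112) = -0*232 = -1*0 = 0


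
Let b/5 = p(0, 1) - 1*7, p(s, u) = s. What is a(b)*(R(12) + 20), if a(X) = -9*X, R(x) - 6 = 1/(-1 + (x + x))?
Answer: 188685/23 ≈ 8203.7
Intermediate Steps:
R(x) = 6 + 1/(-1 + 2*x) (R(x) = 6 + 1/(-1 + (x + x)) = 6 + 1/(-1 + 2*x))
b = -35 (b = 5*(0 - 1*7) = 5*(0 - 7) = 5*(-7) = -35)
a(b)*(R(12) + 20) = (-9*(-35))*((-5 + 12*12)/(-1 + 2*12) + 20) = 315*((-5 + 144)/(-1 + 24) + 20) = 315*(139/23 + 20) = 315*(599/23) = 188685/23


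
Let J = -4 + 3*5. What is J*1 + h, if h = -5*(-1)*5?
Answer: 36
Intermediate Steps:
J = 11 (J = -4 + 15 = 11)
h = 25 (h = 5*5 = 25)
J*1 + h = 11*1 + 25 = 11 + 25 = 36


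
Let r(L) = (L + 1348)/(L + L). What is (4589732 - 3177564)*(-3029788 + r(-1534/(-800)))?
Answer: -3281281667455300/767 ≈ -4.2781e+12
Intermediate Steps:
r(L) = (1348 + L)/(2*L) (r(L) = (1348 + L)/((2*L)) = (1348 + L)*(1/(2*L)) = (1348 + L)/(2*L))
(4589732 - 3177564)*(-3029788 + r(-1534/(-800))) = (4589732 - 3177564)*(-3029788 + (1348 - 1534/(-800))/(2*((-1534/(-800))))) = 1412168*(-3029788 + (1348 - 1534*(-1/800))/(2*((-1534*(-1/800))))) = 1412168*(-3029788 + (1348 + 767/400)/(2*(767/400))) = 1412168*(-3029788 + (1/2)*(400/767)*(539967/400)) = 1412168*(-3029788 + 539967/1534) = 1412168*(-4647154825/1534) = -3281281667455300/767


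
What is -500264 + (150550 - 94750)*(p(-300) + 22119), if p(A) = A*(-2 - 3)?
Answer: 1317439936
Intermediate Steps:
p(A) = -5*A (p(A) = A*(-5) = -5*A)
-500264 + (150550 - 94750)*(p(-300) + 22119) = -500264 + (150550 - 94750)*(-5*(-300) + 22119) = -500264 + 55800*(1500 + 22119) = -500264 + 55800*23619 = -500264 + 1317940200 = 1317439936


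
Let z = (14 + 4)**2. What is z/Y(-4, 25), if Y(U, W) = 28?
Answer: 81/7 ≈ 11.571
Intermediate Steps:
z = 324 (z = 18**2 = 324)
z/Y(-4, 25) = 324/28 = 324*(1/28) = 81/7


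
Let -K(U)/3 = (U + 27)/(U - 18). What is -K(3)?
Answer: -6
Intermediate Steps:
K(U) = -3*(27 + U)/(-18 + U) (K(U) = -3*(U + 27)/(U - 18) = -3*(27 + U)/(-18 + U))
-K(3) = -3*(-27 - 1*3)/(-18 + 3) = -3*(-27 - 3)/(-15) = -3*(-1)*(-30)/15 = -1*6 = -6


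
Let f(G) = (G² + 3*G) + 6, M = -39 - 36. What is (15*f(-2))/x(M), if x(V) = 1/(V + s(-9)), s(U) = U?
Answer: -5040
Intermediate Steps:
M = -75
f(G) = 6 + G² + 3*G
x(V) = 1/(-9 + V) (x(V) = 1/(V - 9) = 1/(-9 + V))
(15*f(-2))/x(M) = (15*(6 + (-2)² + 3*(-2)))/(1/(-9 - 75)) = (15*(6 + 4 - 6))/(1/(-84)) = (15*4)/(-1/84) = 60*(-84) = -5040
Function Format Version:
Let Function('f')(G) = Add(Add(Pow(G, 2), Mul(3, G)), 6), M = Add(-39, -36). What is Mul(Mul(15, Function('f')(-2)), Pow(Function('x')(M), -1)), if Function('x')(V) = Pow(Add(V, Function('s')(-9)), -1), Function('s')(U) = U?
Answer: -5040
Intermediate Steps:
M = -75
Function('f')(G) = Add(6, Pow(G, 2), Mul(3, G))
Function('x')(V) = Pow(Add(-9, V), -1) (Function('x')(V) = Pow(Add(V, -9), -1) = Pow(Add(-9, V), -1))
Mul(Mul(15, Function('f')(-2)), Pow(Function('x')(M), -1)) = Mul(Mul(15, Add(6, Pow(-2, 2), Mul(3, -2))), Pow(Pow(Add(-9, -75), -1), -1)) = Mul(Mul(15, Add(6, 4, -6)), Pow(Pow(-84, -1), -1)) = Mul(Mul(15, 4), Pow(Rational(-1, 84), -1)) = Mul(60, -84) = -5040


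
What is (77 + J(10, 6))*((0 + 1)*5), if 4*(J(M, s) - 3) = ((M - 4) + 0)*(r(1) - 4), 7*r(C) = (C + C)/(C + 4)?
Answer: 2593/7 ≈ 370.43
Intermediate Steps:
r(C) = 2*C/(7*(4 + C)) (r(C) = ((C + C)/(C + 4))/7 = ((2*C)/(4 + C))/7 = (2*C/(4 + C))/7 = 2*C/(7*(4 + C)))
J(M, s) = 243/35 - 69*M/70 (J(M, s) = 3 + (((M - 4) + 0)*((2/7)*1/(4 + 1) - 4))/4 = 3 + (((-4 + M) + 0)*((2/7)*1/5 - 4))/4 = 3 + ((-4 + M)*((2/7)*1*(1/5) - 4))/4 = 3 + ((-4 + M)*(2/35 - 4))/4 = 3 + ((-4 + M)*(-138/35))/4 = 3 + (552/35 - 138*M/35)/4 = 3 + (138/35 - 69*M/70) = 243/35 - 69*M/70)
(77 + J(10, 6))*((0 + 1)*5) = (77 + (243/35 - 69/70*10))*((0 + 1)*5) = (77 + (243/35 - 69/7))*(1*5) = (77 - 102/35)*5 = (2593/35)*5 = 2593/7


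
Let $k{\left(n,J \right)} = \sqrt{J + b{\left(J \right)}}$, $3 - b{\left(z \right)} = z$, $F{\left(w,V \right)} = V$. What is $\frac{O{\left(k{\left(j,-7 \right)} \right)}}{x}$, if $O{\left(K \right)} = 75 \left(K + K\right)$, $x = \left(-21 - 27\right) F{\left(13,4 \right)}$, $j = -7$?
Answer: $- \frac{25 \sqrt{3}}{32} \approx -1.3532$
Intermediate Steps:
$b{\left(z \right)} = 3 - z$
$k{\left(n,J \right)} = \sqrt{3}$ ($k{\left(n,J \right)} = \sqrt{J - \left(-3 + J\right)} = \sqrt{3}$)
$x = -192$ ($x = \left(-21 - 27\right) 4 = \left(-48\right) 4 = -192$)
$O{\left(K \right)} = 150 K$ ($O{\left(K \right)} = 75 \cdot 2 K = 150 K$)
$\frac{O{\left(k{\left(j,-7 \right)} \right)}}{x} = \frac{150 \sqrt{3}}{-192} = 150 \sqrt{3} \left(- \frac{1}{192}\right) = - \frac{25 \sqrt{3}}{32}$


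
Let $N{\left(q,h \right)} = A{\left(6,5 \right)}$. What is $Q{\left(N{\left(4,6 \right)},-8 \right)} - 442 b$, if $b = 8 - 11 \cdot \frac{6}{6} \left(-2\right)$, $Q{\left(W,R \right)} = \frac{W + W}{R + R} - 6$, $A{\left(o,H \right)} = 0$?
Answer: $-13266$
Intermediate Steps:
$N{\left(q,h \right)} = 0$
$Q{\left(W,R \right)} = -6 + \frac{W}{R}$ ($Q{\left(W,R \right)} = \frac{2 W}{2 R} - 6 = 2 W \frac{1}{2 R} - 6 = \frac{W}{R} - 6 = -6 + \frac{W}{R}$)
$b = 30$ ($b = 8 - 11 \cdot 6 \cdot \frac{1}{6} \left(-2\right) = 8 - 11 \cdot 1 \left(-2\right) = 8 - -22 = 8 + 22 = 30$)
$Q{\left(N{\left(4,6 \right)},-8 \right)} - 442 b = \left(-6 + \frac{0}{-8}\right) - 13260 = \left(-6 + 0 \left(- \frac{1}{8}\right)\right) - 13260 = \left(-6 + 0\right) - 13260 = -6 - 13260 = -13266$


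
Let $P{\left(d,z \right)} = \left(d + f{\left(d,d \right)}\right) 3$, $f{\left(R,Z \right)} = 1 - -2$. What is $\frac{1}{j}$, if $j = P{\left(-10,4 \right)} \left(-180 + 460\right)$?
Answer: $- \frac{1}{5880} \approx -0.00017007$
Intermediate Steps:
$f{\left(R,Z \right)} = 3$ ($f{\left(R,Z \right)} = 1 + 2 = 3$)
$P{\left(d,z \right)} = 9 + 3 d$ ($P{\left(d,z \right)} = \left(d + 3\right) 3 = \left(3 + d\right) 3 = 9 + 3 d$)
$j = -5880$ ($j = \left(9 + 3 \left(-10\right)\right) \left(-180 + 460\right) = \left(9 - 30\right) 280 = \left(-21\right) 280 = -5880$)
$\frac{1}{j} = \frac{1}{-5880} = - \frac{1}{5880}$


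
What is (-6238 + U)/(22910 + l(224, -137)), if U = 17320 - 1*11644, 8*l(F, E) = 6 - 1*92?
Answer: -2248/91597 ≈ -0.024542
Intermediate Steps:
l(F, E) = -43/4 (l(F, E) = (6 - 1*92)/8 = (6 - 92)/8 = (1/8)*(-86) = -43/4)
U = 5676 (U = 17320 - 11644 = 5676)
(-6238 + U)/(22910 + l(224, -137)) = (-6238 + 5676)/(22910 - 43/4) = -562/91597/4 = -562*4/91597 = -2248/91597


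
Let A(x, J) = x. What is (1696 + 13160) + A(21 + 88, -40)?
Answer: 14965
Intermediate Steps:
(1696 + 13160) + A(21 + 88, -40) = (1696 + 13160) + (21 + 88) = 14856 + 109 = 14965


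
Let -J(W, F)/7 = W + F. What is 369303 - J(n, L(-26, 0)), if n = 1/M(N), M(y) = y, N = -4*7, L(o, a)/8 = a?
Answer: 1477211/4 ≈ 3.6930e+5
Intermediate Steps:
L(o, a) = 8*a
N = -28
n = -1/28 (n = 1/(-28) = -1/28 ≈ -0.035714)
J(W, F) = -7*F - 7*W (J(W, F) = -7*(W + F) = -7*(F + W) = -7*F - 7*W)
369303 - J(n, L(-26, 0)) = 369303 - (-56*0 - 7*(-1/28)) = 369303 - (-7*0 + 1/4) = 369303 - (0 + 1/4) = 369303 - 1*1/4 = 369303 - 1/4 = 1477211/4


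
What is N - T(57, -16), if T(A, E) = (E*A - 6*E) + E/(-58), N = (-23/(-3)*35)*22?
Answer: 584558/87 ≈ 6719.1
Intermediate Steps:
N = 17710/3 (N = (-23*(-1/3)*35)*22 = ((23/3)*35)*22 = (805/3)*22 = 17710/3 ≈ 5903.3)
T(A, E) = -349*E/58 + A*E (T(A, E) = (A*E - 6*E) + E*(-1/58) = (-6*E + A*E) - E/58 = -349*E/58 + A*E)
N - T(57, -16) = 17710/3 - (-16)*(-349 + 58*57)/58 = 17710/3 - (-16)*(-349 + 3306)/58 = 17710/3 - (-16)*2957/58 = 17710/3 - 1*(-23656/29) = 17710/3 + 23656/29 = 584558/87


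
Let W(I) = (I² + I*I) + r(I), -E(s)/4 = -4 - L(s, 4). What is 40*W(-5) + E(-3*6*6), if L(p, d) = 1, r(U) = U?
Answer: 1820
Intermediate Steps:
E(s) = 20 (E(s) = -4*(-4 - 1*1) = -4*(-4 - 1) = -4*(-5) = 20)
W(I) = I + 2*I² (W(I) = (I² + I*I) + I = (I² + I²) + I = 2*I² + I = I + 2*I²)
40*W(-5) + E(-3*6*6) = 40*(-5*(1 + 2*(-5))) + 20 = 40*(-5*(1 - 10)) + 20 = 40*(-5*(-9)) + 20 = 40*45 + 20 = 1800 + 20 = 1820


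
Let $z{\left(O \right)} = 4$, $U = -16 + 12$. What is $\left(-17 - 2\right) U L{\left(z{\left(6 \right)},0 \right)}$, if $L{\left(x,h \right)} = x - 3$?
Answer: $76$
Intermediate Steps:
$U = -4$
$L{\left(x,h \right)} = -3 + x$
$\left(-17 - 2\right) U L{\left(z{\left(6 \right)},0 \right)} = \left(-17 - 2\right) \left(-4\right) \left(-3 + 4\right) = \left(-17 - 2\right) \left(-4\right) 1 = \left(-19\right) \left(-4\right) 1 = 76 \cdot 1 = 76$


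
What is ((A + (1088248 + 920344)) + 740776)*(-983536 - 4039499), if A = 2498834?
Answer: -26361902333070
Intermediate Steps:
((A + (1088248 + 920344)) + 740776)*(-983536 - 4039499) = ((2498834 + (1088248 + 920344)) + 740776)*(-983536 - 4039499) = ((2498834 + 2008592) + 740776)*(-5023035) = (4507426 + 740776)*(-5023035) = 5248202*(-5023035) = -26361902333070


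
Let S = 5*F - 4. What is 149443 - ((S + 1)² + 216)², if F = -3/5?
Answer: 85939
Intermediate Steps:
F = -⅗ (F = -3*⅕ = -⅗ ≈ -0.60000)
S = -7 (S = 5*(-⅗) - 4 = -3 - 4 = -7)
149443 - ((S + 1)² + 216)² = 149443 - ((-7 + 1)² + 216)² = 149443 - ((-6)² + 216)² = 149443 - (36 + 216)² = 149443 - 1*252² = 149443 - 1*63504 = 149443 - 63504 = 85939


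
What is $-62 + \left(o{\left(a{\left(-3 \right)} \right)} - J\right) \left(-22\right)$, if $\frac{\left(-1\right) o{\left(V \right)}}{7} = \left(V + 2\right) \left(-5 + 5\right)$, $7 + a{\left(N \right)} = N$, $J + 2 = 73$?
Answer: $1500$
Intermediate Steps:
$J = 71$ ($J = -2 + 73 = 71$)
$a{\left(N \right)} = -7 + N$
$o{\left(V \right)} = 0$ ($o{\left(V \right)} = - 7 \left(V + 2\right) \left(-5 + 5\right) = - 7 \left(2 + V\right) 0 = \left(-7\right) 0 = 0$)
$-62 + \left(o{\left(a{\left(-3 \right)} \right)} - J\right) \left(-22\right) = -62 + \left(0 - 71\right) \left(-22\right) = -62 - -1562 = -62 + 1562 = 1500$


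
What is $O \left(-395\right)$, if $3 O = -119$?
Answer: $\frac{47005}{3} \approx 15668.0$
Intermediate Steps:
$O = - \frac{119}{3}$ ($O = \frac{1}{3} \left(-119\right) = - \frac{119}{3} \approx -39.667$)
$O \left(-395\right) = \left(- \frac{119}{3}\right) \left(-395\right) = \frac{47005}{3}$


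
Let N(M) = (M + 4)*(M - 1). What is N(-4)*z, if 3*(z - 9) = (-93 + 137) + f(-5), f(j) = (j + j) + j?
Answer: 0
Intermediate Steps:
f(j) = 3*j (f(j) = 2*j + j = 3*j)
N(M) = (-1 + M)*(4 + M) (N(M) = (4 + M)*(-1 + M) = (-1 + M)*(4 + M))
z = 56/3 (z = 9 + ((-93 + 137) + 3*(-5))/3 = 9 + (44 - 15)/3 = 9 + (⅓)*29 = 9 + 29/3 = 56/3 ≈ 18.667)
N(-4)*z = (-4 + (-4)² + 3*(-4))*(56/3) = (-4 + 16 - 12)*(56/3) = 0*(56/3) = 0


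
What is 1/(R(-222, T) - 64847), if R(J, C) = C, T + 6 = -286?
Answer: -1/65139 ≈ -1.5352e-5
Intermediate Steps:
T = -292 (T = -6 - 286 = -292)
1/(R(-222, T) - 64847) = 1/(-292 - 64847) = 1/(-65139) = -1/65139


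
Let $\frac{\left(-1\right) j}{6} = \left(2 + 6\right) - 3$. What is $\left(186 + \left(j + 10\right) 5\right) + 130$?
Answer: $216$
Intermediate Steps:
$j = -30$ ($j = - 6 \left(\left(2 + 6\right) - 3\right) = - 6 \left(8 - 3\right) = \left(-6\right) 5 = -30$)
$\left(186 + \left(j + 10\right) 5\right) + 130 = \left(186 + \left(-30 + 10\right) 5\right) + 130 = \left(186 - 100\right) + 130 = 86 + 130 = 216$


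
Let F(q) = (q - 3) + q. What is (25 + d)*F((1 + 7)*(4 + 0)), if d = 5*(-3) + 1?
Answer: 671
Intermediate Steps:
d = -14 (d = -15 + 1 = -14)
F(q) = -3 + 2*q (F(q) = (-3 + q) + q = -3 + 2*q)
(25 + d)*F((1 + 7)*(4 + 0)) = (25 - 14)*(-3 + 2*((1 + 7)*(4 + 0))) = 11*(-3 + 2*(8*4)) = 11*(-3 + 2*32) = 11*(-3 + 64) = 11*61 = 671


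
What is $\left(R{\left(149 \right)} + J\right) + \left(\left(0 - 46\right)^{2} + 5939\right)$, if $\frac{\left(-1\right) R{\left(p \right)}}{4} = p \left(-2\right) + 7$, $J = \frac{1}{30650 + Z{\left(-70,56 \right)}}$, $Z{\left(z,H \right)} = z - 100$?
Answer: $\frac{280995121}{30480} \approx 9219.0$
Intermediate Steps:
$Z{\left(z,H \right)} = -100 + z$
$J = \frac{1}{30480}$ ($J = \frac{1}{30650 - 170} = \frac{1}{30480} \approx 3.2808 \cdot 10^{-5}$)
$R{\left(p \right)} = -28 + 8 p$ ($R{\left(p \right)} = - 4 \left(p \left(-2\right) + 7\right) = - 4 \left(- 2 p + 7\right) = - 4 \left(7 - 2 p\right) = -28 + 8 p$)
$\left(R{\left(149 \right)} + J\right) + \left(\left(0 - 46\right)^{2} + 5939\right) = \left(\left(-28 + 8 \cdot 149\right) + \frac{1}{30480}\right) + \left(\left(0 - 46\right)^{2} + 5939\right) = \left(\left(-28 + 1192\right) + \frac{1}{30480}\right) + \left(\left(-46\right)^{2} + 5939\right) = \left(1164 + \frac{1}{30480}\right) + \left(2116 + 5939\right) = \frac{35478721}{30480} + 8055 = \frac{280995121}{30480}$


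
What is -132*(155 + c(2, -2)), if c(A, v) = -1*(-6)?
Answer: -21252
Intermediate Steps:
c(A, v) = 6
-132*(155 + c(2, -2)) = -132*(155 + 6) = -132*161 = -21252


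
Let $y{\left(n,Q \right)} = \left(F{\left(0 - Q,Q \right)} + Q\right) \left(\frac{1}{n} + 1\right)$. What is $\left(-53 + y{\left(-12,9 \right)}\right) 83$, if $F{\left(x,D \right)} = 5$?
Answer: $- \frac{20003}{6} \approx -3333.8$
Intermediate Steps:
$y{\left(n,Q \right)} = \left(1 + \frac{1}{n}\right) \left(5 + Q\right)$ ($y{\left(n,Q \right)} = \left(5 + Q\right) \left(\frac{1}{n} + 1\right) = \left(5 + Q\right) \left(1 + \frac{1}{n}\right) = \left(1 + \frac{1}{n}\right) \left(5 + Q\right)$)
$\left(-53 + y{\left(-12,9 \right)}\right) 83 = \left(-53 + \frac{5 + 9 - 12 \left(5 + 9\right)}{-12}\right) 83 = \left(-53 - \frac{5 + 9 - 168}{12}\right) 83 = \left(-53 - - \frac{77}{6}\right) 83 = \left(-53 + \frac{77}{6}\right) 83 = \left(- \frac{241}{6}\right) 83 = - \frac{20003}{6}$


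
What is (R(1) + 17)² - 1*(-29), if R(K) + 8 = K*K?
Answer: 129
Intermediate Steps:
R(K) = -8 + K² (R(K) = -8 + K*K = -8 + K²)
(R(1) + 17)² - 1*(-29) = ((-8 + 1²) + 17)² - 1*(-29) = ((-8 + 1) + 17)² + 29 = (-7 + 17)² + 29 = 10² + 29 = 100 + 29 = 129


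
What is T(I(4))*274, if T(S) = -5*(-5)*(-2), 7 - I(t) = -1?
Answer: -13700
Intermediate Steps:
I(t) = 8 (I(t) = 7 - 1*(-1) = 7 + 1 = 8)
T(S) = -50 (T(S) = 25*(-2) = -50)
T(I(4))*274 = -50*274 = -13700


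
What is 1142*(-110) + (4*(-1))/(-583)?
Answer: -73236456/583 ≈ -1.2562e+5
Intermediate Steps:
1142*(-110) + (4*(-1))/(-583) = -125620 - 4*(-1/583) = -125620 + 4/583 = -73236456/583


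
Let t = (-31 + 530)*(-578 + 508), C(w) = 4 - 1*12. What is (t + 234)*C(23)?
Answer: 277568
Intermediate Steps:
C(w) = -8 (C(w) = 4 - 12 = -8)
t = -34930 (t = 499*(-70) = -34930)
(t + 234)*C(23) = (-34930 + 234)*(-8) = -34696*(-8) = 277568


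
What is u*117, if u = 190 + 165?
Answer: 41535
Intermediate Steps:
u = 355
u*117 = 355*117 = 41535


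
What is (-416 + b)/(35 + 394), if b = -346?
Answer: -254/143 ≈ -1.7762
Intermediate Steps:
(-416 + b)/(35 + 394) = (-416 - 346)/(35 + 394) = -762/429 = -762*1/429 = -254/143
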